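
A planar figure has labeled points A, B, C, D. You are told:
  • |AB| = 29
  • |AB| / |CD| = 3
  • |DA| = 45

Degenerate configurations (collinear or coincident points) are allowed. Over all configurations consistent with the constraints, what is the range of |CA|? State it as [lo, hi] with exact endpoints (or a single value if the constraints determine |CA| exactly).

|AB| ∈ {29}
|AD| ∈ {45}
|CD| ∈ {29/3}
|BD| ∈ [16, 74]
|AC| ∈ [106/3, 164/3]
|BC| ∈ [19/3, 251/3]

|CA| ∈ [106/3, 164/3]  (≈ [35.3333, 54.6667])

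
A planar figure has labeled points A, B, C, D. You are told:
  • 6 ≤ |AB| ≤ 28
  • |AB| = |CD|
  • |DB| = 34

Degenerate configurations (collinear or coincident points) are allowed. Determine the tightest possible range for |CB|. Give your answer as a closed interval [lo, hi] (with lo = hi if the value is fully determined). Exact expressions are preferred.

|AB| ∈ [6, 28]
|BD| ∈ {34}
|CD| ∈ [6, 28]
|AD| ∈ [6, 62]
|BC| ∈ [6, 62]
|AC| ∈ [0, 90]

|CB| ∈ [6, 62]  (≈ [6.0000, 62.0000])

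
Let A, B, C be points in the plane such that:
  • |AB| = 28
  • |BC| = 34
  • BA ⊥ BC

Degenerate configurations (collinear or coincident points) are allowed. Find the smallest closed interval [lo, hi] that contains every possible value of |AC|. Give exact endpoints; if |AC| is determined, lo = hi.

|AB| ∈ {28}
|BC| ∈ {34}
|AC| ∈ {2·√(485)}

|AC| = 2·√(485)  (≈ 44.0454)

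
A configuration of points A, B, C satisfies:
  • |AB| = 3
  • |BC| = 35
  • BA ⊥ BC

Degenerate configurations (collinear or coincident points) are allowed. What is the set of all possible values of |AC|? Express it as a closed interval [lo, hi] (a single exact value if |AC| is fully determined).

|AB| ∈ {3}
|BC| ∈ {35}
|AC| ∈ {√(1234)}

|AC| = √(1234)  (≈ 35.1283)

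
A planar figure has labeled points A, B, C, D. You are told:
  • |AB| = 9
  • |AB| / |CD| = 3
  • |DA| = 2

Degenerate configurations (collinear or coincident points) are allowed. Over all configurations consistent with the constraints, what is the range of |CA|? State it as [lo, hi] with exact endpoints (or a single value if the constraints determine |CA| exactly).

|CA| ∈ [1, 5]  (≈ [1.0000, 5.0000])

|AB| ∈ {9}
|AD| ∈ {2}
|CD| ∈ {3}
|BD| ∈ [7, 11]
|AC| ∈ [1, 5]
|BC| ∈ [4, 14]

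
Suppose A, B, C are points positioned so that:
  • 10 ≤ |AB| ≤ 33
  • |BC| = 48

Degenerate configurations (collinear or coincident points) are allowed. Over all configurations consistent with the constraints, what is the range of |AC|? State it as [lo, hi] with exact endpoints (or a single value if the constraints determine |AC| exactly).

|AC| ∈ [15, 81]  (≈ [15.0000, 81.0000])

|AB| ∈ [10, 33]
|BC| ∈ {48}
|AC| ∈ [15, 81]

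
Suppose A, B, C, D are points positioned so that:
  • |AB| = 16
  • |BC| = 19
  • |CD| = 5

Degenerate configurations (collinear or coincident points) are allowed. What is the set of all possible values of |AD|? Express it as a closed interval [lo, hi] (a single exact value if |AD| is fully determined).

|AB| ∈ {16}
|BC| ∈ {19}
|CD| ∈ {5}
|AC| ∈ [3, 35]
|BD| ∈ [14, 24]
|AD| ∈ [0, 40]

|AD| ∈ [0, 40]  (≈ [0.0000, 40.0000])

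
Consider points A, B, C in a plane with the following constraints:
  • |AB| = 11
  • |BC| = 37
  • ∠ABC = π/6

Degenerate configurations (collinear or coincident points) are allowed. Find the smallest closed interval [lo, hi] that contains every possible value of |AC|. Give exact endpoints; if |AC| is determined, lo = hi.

|AC| = √(1490 - 407·√(3))  (≈ 28.0188)

|AB| ∈ {11}
|BC| ∈ {37}
|AC| ∈ {√(1490 - 407·√(3))}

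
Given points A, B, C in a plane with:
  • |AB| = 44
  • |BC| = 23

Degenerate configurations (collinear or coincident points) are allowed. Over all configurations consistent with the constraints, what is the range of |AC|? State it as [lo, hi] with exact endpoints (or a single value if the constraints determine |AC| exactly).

|AB| ∈ {44}
|BC| ∈ {23}
|AC| ∈ [21, 67]

|AC| ∈ [21, 67]  (≈ [21.0000, 67.0000])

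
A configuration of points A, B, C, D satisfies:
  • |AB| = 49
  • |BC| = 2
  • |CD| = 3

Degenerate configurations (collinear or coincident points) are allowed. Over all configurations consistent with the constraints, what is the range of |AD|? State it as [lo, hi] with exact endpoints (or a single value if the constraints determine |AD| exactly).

|AB| ∈ {49}
|BC| ∈ {2}
|CD| ∈ {3}
|AC| ∈ [47, 51]
|BD| ∈ [1, 5]
|AD| ∈ [44, 54]

|AD| ∈ [44, 54]  (≈ [44.0000, 54.0000])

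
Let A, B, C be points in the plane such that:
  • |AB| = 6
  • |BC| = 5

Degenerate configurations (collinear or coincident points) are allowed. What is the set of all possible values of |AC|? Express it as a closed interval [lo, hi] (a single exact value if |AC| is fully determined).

|AB| ∈ {6}
|BC| ∈ {5}
|AC| ∈ [1, 11]

|AC| ∈ [1, 11]  (≈ [1.0000, 11.0000])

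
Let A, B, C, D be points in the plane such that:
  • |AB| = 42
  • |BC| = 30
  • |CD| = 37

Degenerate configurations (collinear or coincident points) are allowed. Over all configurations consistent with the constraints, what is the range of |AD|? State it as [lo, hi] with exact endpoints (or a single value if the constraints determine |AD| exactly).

|AB| ∈ {42}
|BC| ∈ {30}
|CD| ∈ {37}
|AC| ∈ [12, 72]
|BD| ∈ [7, 67]
|AD| ∈ [0, 109]

|AD| ∈ [0, 109]  (≈ [0.0000, 109.0000])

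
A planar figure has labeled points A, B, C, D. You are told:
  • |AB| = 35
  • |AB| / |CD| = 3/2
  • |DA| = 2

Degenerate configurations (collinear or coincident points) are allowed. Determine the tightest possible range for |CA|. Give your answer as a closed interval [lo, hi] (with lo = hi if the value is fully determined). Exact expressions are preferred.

|AB| ∈ {35}
|AD| ∈ {2}
|CD| ∈ {70/3}
|BD| ∈ [33, 37]
|AC| ∈ [64/3, 76/3]
|BC| ∈ [29/3, 181/3]

|CA| ∈ [64/3, 76/3]  (≈ [21.3333, 25.3333])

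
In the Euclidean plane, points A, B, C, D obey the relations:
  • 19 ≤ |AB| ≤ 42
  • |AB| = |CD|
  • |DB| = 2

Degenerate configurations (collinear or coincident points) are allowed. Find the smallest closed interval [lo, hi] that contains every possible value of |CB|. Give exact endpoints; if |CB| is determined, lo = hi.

|AB| ∈ [19, 42]
|BD| ∈ {2}
|CD| ∈ [19, 42]
|AD| ∈ [17, 44]
|BC| ∈ [17, 44]
|AC| ∈ [0, 86]

|CB| ∈ [17, 44]  (≈ [17.0000, 44.0000])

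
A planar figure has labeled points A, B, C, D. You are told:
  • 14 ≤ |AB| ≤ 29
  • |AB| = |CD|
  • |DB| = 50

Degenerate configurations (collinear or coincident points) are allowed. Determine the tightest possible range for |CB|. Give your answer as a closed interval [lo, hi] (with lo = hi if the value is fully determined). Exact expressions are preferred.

|CB| ∈ [21, 79]  (≈ [21.0000, 79.0000])

|AB| ∈ [14, 29]
|BD| ∈ {50}
|CD| ∈ [14, 29]
|AD| ∈ [21, 79]
|BC| ∈ [21, 79]
|AC| ∈ [0, 108]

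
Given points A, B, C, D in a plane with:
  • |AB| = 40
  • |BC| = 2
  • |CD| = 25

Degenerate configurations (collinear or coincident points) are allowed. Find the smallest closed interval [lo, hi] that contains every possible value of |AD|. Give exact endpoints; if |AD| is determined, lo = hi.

|AD| ∈ [13, 67]  (≈ [13.0000, 67.0000])

|AB| ∈ {40}
|BC| ∈ {2}
|CD| ∈ {25}
|AC| ∈ [38, 42]
|BD| ∈ [23, 27]
|AD| ∈ [13, 67]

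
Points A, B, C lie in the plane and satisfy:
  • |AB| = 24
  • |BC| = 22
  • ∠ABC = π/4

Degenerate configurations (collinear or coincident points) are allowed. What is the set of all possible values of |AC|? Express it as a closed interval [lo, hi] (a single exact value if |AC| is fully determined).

|AB| ∈ {24}
|BC| ∈ {22}
|AC| ∈ {2·√(265 - 132·√(2))}

|AC| = 2·√(265 - 132·√(2))  (≈ 17.7001)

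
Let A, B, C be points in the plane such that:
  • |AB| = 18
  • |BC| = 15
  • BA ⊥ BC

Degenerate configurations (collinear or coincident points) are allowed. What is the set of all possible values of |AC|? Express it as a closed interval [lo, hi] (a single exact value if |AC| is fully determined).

|AC| = 3·√(61)  (≈ 23.4307)

|AB| ∈ {18}
|BC| ∈ {15}
|AC| ∈ {3·√(61)}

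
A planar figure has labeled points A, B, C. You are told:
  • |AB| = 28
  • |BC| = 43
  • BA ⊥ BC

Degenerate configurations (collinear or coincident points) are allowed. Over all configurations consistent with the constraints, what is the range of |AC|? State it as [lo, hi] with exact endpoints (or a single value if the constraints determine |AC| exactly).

|AC| = √(2633)  (≈ 51.3128)

|AB| ∈ {28}
|BC| ∈ {43}
|AC| ∈ {√(2633)}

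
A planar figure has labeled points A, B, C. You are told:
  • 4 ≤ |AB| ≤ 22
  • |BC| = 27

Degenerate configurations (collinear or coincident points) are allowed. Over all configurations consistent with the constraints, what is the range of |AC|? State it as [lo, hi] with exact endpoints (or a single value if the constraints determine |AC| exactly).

|AC| ∈ [5, 49]  (≈ [5.0000, 49.0000])

|AB| ∈ [4, 22]
|BC| ∈ {27}
|AC| ∈ [5, 49]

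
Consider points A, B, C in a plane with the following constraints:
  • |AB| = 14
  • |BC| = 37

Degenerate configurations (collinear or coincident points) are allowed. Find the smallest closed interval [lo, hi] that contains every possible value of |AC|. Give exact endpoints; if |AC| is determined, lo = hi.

|AC| ∈ [23, 51]  (≈ [23.0000, 51.0000])

|AB| ∈ {14}
|BC| ∈ {37}
|AC| ∈ [23, 51]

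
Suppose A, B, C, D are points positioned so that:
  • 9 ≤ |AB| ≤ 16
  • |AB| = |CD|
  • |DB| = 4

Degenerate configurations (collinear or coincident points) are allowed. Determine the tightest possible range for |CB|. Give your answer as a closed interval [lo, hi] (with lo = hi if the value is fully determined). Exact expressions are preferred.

|CB| ∈ [5, 20]  (≈ [5.0000, 20.0000])

|AB| ∈ [9, 16]
|BD| ∈ {4}
|CD| ∈ [9, 16]
|AD| ∈ [5, 20]
|BC| ∈ [5, 20]
|AC| ∈ [0, 36]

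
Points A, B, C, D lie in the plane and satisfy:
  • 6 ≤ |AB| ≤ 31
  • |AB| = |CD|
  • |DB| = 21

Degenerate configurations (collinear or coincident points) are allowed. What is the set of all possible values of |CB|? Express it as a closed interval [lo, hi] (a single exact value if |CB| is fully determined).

|AB| ∈ [6, 31]
|BD| ∈ {21}
|CD| ∈ [6, 31]
|AD| ∈ [0, 52]
|BC| ∈ [0, 52]
|AC| ∈ [0, 83]

|CB| ∈ [0, 52]  (≈ [0.0000, 52.0000])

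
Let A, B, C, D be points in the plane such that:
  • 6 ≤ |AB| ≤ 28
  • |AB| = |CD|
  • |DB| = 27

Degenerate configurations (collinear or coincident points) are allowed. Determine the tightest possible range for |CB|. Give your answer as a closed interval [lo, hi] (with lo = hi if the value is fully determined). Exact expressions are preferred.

|AB| ∈ [6, 28]
|BD| ∈ {27}
|CD| ∈ [6, 28]
|AD| ∈ [0, 55]
|BC| ∈ [0, 55]
|AC| ∈ [0, 83]

|CB| ∈ [0, 55]  (≈ [0.0000, 55.0000])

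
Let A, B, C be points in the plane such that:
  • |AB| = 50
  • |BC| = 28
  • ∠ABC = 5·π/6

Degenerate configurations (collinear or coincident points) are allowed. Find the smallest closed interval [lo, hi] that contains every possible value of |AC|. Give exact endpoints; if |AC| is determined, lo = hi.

|AC| = 2·√(350·√(3) + 821)  (≈ 75.5571)

|AB| ∈ {50}
|BC| ∈ {28}
|AC| ∈ {2·√(350·√(3) + 821)}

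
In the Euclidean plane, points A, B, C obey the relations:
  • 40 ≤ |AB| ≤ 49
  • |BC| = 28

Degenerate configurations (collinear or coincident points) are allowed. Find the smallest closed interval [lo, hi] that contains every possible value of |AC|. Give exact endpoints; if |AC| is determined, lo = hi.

|AB| ∈ [40, 49]
|BC| ∈ {28}
|AC| ∈ [12, 77]

|AC| ∈ [12, 77]  (≈ [12.0000, 77.0000])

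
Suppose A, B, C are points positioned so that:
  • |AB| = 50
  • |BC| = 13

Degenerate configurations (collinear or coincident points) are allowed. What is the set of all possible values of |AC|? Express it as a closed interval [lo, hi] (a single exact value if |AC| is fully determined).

|AC| ∈ [37, 63]  (≈ [37.0000, 63.0000])

|AB| ∈ {50}
|BC| ∈ {13}
|AC| ∈ [37, 63]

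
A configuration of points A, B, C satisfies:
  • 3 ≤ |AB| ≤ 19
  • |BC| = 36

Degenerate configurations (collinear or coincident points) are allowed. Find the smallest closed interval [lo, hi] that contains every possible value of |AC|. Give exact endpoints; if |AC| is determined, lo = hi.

|AB| ∈ [3, 19]
|BC| ∈ {36}
|AC| ∈ [17, 55]

|AC| ∈ [17, 55]  (≈ [17.0000, 55.0000])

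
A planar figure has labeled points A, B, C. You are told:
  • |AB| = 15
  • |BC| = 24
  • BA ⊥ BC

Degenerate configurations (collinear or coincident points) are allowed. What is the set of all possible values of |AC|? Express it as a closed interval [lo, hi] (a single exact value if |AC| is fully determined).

|AB| ∈ {15}
|BC| ∈ {24}
|AC| ∈ {3·√(89)}

|AC| = 3·√(89)  (≈ 28.3019)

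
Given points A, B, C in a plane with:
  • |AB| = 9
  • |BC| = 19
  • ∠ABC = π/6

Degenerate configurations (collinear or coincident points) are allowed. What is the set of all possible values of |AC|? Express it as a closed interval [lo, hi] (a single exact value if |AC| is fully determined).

|AC| = √(442 - 171·√(3))  (≈ 12.0756)

|AB| ∈ {9}
|BC| ∈ {19}
|AC| ∈ {√(442 - 171·√(3))}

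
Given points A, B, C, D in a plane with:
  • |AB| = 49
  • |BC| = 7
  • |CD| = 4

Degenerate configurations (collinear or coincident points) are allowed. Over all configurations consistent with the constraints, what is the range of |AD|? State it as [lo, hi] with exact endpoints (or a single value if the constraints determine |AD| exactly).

|AB| ∈ {49}
|BC| ∈ {7}
|CD| ∈ {4}
|AC| ∈ [42, 56]
|BD| ∈ [3, 11]
|AD| ∈ [38, 60]

|AD| ∈ [38, 60]  (≈ [38.0000, 60.0000])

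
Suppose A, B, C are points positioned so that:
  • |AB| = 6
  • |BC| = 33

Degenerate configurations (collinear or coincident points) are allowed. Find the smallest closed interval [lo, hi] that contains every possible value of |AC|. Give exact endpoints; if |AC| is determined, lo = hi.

|AC| ∈ [27, 39]  (≈ [27.0000, 39.0000])

|AB| ∈ {6}
|BC| ∈ {33}
|AC| ∈ [27, 39]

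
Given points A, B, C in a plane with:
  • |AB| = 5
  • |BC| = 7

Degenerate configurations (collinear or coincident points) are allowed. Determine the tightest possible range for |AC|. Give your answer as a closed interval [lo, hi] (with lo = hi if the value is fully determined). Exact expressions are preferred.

|AB| ∈ {5}
|BC| ∈ {7}
|AC| ∈ [2, 12]

|AC| ∈ [2, 12]  (≈ [2.0000, 12.0000])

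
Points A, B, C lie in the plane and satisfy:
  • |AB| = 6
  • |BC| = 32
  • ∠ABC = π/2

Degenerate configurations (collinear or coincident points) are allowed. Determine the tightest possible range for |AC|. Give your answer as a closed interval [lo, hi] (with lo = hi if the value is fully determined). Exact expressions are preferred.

|AB| ∈ {6}
|BC| ∈ {32}
|AC| ∈ {2·√(265)}

|AC| = 2·√(265)  (≈ 32.5576)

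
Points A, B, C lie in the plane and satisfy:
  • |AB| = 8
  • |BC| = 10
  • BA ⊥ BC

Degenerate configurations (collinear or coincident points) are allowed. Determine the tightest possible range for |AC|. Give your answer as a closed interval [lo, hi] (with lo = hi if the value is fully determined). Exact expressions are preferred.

|AB| ∈ {8}
|BC| ∈ {10}
|AC| ∈ {2·√(41)}

|AC| = 2·√(41)  (≈ 12.8062)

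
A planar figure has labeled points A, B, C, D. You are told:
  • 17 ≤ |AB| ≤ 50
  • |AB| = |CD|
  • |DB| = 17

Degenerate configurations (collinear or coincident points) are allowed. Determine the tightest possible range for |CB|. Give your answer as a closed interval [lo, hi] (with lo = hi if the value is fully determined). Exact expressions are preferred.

|CB| ∈ [0, 67]  (≈ [0.0000, 67.0000])

|AB| ∈ [17, 50]
|BD| ∈ {17}
|CD| ∈ [17, 50]
|AD| ∈ [0, 67]
|BC| ∈ [0, 67]
|AC| ∈ [0, 117]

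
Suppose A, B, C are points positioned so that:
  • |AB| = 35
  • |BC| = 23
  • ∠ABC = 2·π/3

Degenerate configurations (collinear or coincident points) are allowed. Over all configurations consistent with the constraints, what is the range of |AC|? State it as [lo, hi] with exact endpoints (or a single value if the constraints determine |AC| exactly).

|AB| ∈ {35}
|BC| ∈ {23}
|AC| ∈ {√(2559)}

|AC| = √(2559)  (≈ 50.5866)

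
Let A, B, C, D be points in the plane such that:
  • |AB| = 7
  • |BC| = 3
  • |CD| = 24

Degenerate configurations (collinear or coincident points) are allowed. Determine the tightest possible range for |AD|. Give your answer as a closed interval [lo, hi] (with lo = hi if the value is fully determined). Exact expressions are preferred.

|AB| ∈ {7}
|BC| ∈ {3}
|CD| ∈ {24}
|AC| ∈ [4, 10]
|BD| ∈ [21, 27]
|AD| ∈ [14, 34]

|AD| ∈ [14, 34]  (≈ [14.0000, 34.0000])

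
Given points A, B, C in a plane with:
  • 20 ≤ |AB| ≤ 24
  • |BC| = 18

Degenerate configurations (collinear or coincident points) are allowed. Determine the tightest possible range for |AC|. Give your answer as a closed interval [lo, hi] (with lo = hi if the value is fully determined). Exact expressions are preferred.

|AB| ∈ [20, 24]
|BC| ∈ {18}
|AC| ∈ [2, 42]

|AC| ∈ [2, 42]  (≈ [2.0000, 42.0000])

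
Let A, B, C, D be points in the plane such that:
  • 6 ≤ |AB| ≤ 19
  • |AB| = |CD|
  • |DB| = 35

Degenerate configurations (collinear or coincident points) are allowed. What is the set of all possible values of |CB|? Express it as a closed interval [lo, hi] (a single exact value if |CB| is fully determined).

|CB| ∈ [16, 54]  (≈ [16.0000, 54.0000])

|AB| ∈ [6, 19]
|BD| ∈ {35}
|CD| ∈ [6, 19]
|AD| ∈ [16, 54]
|BC| ∈ [16, 54]
|AC| ∈ [0, 73]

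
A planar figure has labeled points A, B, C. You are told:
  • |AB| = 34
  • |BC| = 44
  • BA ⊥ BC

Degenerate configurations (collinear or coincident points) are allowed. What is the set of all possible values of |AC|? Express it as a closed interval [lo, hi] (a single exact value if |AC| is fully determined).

|AB| ∈ {34}
|BC| ∈ {44}
|AC| ∈ {2·√(773)}

|AC| = 2·√(773)  (≈ 55.6058)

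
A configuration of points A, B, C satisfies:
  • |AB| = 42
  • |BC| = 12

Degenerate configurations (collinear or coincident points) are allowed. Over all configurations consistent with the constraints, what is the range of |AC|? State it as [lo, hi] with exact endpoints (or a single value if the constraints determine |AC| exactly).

|AB| ∈ {42}
|BC| ∈ {12}
|AC| ∈ [30, 54]

|AC| ∈ [30, 54]  (≈ [30.0000, 54.0000])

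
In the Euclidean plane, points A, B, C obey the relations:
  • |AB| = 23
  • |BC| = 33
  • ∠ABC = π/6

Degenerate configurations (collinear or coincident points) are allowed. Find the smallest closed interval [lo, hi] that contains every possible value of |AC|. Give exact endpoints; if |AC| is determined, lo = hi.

|AB| ∈ {23}
|BC| ∈ {33}
|AC| ∈ {√(1618 - 759·√(3))}

|AC| = √(1618 - 759·√(3))  (≈ 17.4176)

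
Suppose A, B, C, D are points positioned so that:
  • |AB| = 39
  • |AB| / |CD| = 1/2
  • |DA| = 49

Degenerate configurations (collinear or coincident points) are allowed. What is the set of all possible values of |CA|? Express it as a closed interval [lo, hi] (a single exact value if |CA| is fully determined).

|AB| ∈ {39}
|AD| ∈ {49}
|CD| ∈ {78}
|BD| ∈ [10, 88]
|AC| ∈ [29, 127]
|BC| ∈ [0, 166]

|CA| ∈ [29, 127]  (≈ [29.0000, 127.0000])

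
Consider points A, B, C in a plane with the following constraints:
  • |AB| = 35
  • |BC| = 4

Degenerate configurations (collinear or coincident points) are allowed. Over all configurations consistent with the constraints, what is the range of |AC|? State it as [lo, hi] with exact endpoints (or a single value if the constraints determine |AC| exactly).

|AC| ∈ [31, 39]  (≈ [31.0000, 39.0000])

|AB| ∈ {35}
|BC| ∈ {4}
|AC| ∈ [31, 39]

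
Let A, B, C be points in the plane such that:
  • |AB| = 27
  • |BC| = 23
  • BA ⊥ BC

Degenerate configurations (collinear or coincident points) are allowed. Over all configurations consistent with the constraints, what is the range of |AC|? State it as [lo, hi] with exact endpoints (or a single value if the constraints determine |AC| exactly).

|AC| = √(1258)  (≈ 35.4683)

|AB| ∈ {27}
|BC| ∈ {23}
|AC| ∈ {√(1258)}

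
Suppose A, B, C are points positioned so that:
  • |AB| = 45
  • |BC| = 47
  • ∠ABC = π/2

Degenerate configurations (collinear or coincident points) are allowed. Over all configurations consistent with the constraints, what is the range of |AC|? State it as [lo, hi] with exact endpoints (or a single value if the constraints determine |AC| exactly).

|AC| = √(4234)  (≈ 65.0692)

|AB| ∈ {45}
|BC| ∈ {47}
|AC| ∈ {√(4234)}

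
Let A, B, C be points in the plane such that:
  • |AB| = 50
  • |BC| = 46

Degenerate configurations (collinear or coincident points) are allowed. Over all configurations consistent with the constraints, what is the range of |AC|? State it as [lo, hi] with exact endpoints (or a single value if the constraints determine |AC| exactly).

|AC| ∈ [4, 96]  (≈ [4.0000, 96.0000])

|AB| ∈ {50}
|BC| ∈ {46}
|AC| ∈ [4, 96]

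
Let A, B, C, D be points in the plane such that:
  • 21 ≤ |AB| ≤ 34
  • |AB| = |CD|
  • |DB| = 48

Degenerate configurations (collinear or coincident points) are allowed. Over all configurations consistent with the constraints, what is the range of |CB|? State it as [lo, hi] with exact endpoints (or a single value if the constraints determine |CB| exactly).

|CB| ∈ [14, 82]  (≈ [14.0000, 82.0000])

|AB| ∈ [21, 34]
|BD| ∈ {48}
|CD| ∈ [21, 34]
|AD| ∈ [14, 82]
|BC| ∈ [14, 82]
|AC| ∈ [0, 116]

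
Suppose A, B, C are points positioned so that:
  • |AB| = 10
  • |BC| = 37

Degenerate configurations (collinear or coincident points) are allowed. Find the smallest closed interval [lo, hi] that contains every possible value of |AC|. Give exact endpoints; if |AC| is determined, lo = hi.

|AC| ∈ [27, 47]  (≈ [27.0000, 47.0000])

|AB| ∈ {10}
|BC| ∈ {37}
|AC| ∈ [27, 47]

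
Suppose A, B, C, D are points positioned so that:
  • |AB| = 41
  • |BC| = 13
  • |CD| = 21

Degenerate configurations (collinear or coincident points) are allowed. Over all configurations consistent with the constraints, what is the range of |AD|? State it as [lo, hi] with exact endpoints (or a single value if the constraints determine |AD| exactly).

|AB| ∈ {41}
|BC| ∈ {13}
|CD| ∈ {21}
|AC| ∈ [28, 54]
|BD| ∈ [8, 34]
|AD| ∈ [7, 75]

|AD| ∈ [7, 75]  (≈ [7.0000, 75.0000])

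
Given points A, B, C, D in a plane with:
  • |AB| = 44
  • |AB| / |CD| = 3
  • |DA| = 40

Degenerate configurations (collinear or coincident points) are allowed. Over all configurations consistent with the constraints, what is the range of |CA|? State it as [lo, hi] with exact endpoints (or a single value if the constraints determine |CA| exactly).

|AB| ∈ {44}
|AD| ∈ {40}
|CD| ∈ {44/3}
|BD| ∈ [4, 84]
|AC| ∈ [76/3, 164/3]
|BC| ∈ [0, 296/3]

|CA| ∈ [76/3, 164/3]  (≈ [25.3333, 54.6667])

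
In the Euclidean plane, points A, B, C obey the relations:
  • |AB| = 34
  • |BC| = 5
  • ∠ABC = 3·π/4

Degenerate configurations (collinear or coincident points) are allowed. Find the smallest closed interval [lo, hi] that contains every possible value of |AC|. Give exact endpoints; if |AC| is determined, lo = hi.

|AB| ∈ {34}
|BC| ∈ {5}
|AC| ∈ {√(170·√(2) + 1181)}

|AC| = √(170·√(2) + 1181)  (≈ 37.7017)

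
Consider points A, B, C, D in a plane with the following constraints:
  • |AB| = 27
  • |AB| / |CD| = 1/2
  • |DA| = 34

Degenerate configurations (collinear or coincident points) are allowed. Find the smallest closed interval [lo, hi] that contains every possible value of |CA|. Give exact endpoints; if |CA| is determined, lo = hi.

|CA| ∈ [20, 88]  (≈ [20.0000, 88.0000])

|AB| ∈ {27}
|AD| ∈ {34}
|CD| ∈ {54}
|BD| ∈ [7, 61]
|AC| ∈ [20, 88]
|BC| ∈ [0, 115]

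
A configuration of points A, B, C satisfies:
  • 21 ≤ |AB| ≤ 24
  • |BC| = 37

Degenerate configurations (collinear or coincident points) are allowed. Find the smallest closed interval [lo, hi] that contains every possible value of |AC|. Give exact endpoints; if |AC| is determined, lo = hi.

|AB| ∈ [21, 24]
|BC| ∈ {37}
|AC| ∈ [13, 61]

|AC| ∈ [13, 61]  (≈ [13.0000, 61.0000])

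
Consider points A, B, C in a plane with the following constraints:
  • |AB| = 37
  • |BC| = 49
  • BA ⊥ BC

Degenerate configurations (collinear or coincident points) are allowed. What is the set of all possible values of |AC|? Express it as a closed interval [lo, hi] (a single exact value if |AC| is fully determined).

|AC| = √(3770)  (≈ 61.4003)

|AB| ∈ {37}
|BC| ∈ {49}
|AC| ∈ {√(3770)}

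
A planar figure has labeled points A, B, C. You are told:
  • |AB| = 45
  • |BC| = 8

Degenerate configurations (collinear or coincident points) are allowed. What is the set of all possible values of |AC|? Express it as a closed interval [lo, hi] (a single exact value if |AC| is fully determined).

|AB| ∈ {45}
|BC| ∈ {8}
|AC| ∈ [37, 53]

|AC| ∈ [37, 53]  (≈ [37.0000, 53.0000])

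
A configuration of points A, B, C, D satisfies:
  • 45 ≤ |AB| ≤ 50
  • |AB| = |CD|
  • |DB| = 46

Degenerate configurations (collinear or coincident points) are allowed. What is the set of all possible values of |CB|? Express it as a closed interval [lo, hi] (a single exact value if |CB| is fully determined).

|CB| ∈ [0, 96]  (≈ [0.0000, 96.0000])

|AB| ∈ [45, 50]
|BD| ∈ {46}
|CD| ∈ [45, 50]
|AD| ∈ [0, 96]
|BC| ∈ [0, 96]
|AC| ∈ [0, 146]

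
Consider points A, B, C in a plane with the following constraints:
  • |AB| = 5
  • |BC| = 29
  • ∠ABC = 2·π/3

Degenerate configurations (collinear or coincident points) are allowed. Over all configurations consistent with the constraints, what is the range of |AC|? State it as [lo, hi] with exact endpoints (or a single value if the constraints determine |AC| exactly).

|AB| ∈ {5}
|BC| ∈ {29}
|AC| ∈ {√(1011)}

|AC| = √(1011)  (≈ 31.7962)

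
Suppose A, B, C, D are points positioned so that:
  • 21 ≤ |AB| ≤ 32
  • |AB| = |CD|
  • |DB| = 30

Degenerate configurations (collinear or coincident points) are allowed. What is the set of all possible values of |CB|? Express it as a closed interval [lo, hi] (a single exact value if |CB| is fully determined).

|AB| ∈ [21, 32]
|BD| ∈ {30}
|CD| ∈ [21, 32]
|AD| ∈ [0, 62]
|BC| ∈ [0, 62]
|AC| ∈ [0, 94]

|CB| ∈ [0, 62]  (≈ [0.0000, 62.0000])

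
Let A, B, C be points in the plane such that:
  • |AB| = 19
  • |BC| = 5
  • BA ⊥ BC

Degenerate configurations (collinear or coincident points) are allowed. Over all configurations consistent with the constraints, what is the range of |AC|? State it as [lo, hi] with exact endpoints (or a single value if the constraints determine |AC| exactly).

|AB| ∈ {19}
|BC| ∈ {5}
|AC| ∈ {√(386)}

|AC| = √(386)  (≈ 19.6469)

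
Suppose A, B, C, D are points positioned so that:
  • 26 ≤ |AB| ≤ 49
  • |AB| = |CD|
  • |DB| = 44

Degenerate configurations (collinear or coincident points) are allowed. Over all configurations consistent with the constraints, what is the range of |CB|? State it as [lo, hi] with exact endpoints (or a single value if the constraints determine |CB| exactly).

|AB| ∈ [26, 49]
|BD| ∈ {44}
|CD| ∈ [26, 49]
|AD| ∈ [0, 93]
|BC| ∈ [0, 93]
|AC| ∈ [0, 142]

|CB| ∈ [0, 93]  (≈ [0.0000, 93.0000])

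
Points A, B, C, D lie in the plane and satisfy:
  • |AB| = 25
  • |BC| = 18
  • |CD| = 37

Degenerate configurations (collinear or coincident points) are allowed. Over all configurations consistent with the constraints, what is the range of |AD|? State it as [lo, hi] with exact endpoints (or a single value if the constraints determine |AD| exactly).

|AD| ∈ [0, 80]  (≈ [0.0000, 80.0000])

|AB| ∈ {25}
|BC| ∈ {18}
|CD| ∈ {37}
|AC| ∈ [7, 43]
|BD| ∈ [19, 55]
|AD| ∈ [0, 80]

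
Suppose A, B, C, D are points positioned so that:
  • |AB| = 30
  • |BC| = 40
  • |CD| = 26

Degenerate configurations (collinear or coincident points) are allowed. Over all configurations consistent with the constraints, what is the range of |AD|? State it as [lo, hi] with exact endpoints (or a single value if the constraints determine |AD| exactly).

|AB| ∈ {30}
|BC| ∈ {40}
|CD| ∈ {26}
|AC| ∈ [10, 70]
|BD| ∈ [14, 66]
|AD| ∈ [0, 96]

|AD| ∈ [0, 96]  (≈ [0.0000, 96.0000])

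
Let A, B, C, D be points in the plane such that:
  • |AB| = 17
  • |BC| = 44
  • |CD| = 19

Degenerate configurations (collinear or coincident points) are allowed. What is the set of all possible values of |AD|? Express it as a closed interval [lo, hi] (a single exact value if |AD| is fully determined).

|AB| ∈ {17}
|BC| ∈ {44}
|CD| ∈ {19}
|AC| ∈ [27, 61]
|BD| ∈ [25, 63]
|AD| ∈ [8, 80]

|AD| ∈ [8, 80]  (≈ [8.0000, 80.0000])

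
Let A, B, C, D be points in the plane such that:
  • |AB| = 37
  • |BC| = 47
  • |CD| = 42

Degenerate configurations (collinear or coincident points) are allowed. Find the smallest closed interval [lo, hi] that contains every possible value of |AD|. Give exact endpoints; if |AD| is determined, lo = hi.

|AD| ∈ [0, 126]  (≈ [0.0000, 126.0000])

|AB| ∈ {37}
|BC| ∈ {47}
|CD| ∈ {42}
|AC| ∈ [10, 84]
|BD| ∈ [5, 89]
|AD| ∈ [0, 126]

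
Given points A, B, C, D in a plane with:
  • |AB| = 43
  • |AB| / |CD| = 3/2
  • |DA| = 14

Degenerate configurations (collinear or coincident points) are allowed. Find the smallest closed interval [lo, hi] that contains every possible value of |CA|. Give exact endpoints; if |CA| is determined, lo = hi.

|CA| ∈ [44/3, 128/3]  (≈ [14.6667, 42.6667])

|AB| ∈ {43}
|AD| ∈ {14}
|CD| ∈ {86/3}
|BD| ∈ [29, 57]
|AC| ∈ [44/3, 128/3]
|BC| ∈ [1/3, 257/3]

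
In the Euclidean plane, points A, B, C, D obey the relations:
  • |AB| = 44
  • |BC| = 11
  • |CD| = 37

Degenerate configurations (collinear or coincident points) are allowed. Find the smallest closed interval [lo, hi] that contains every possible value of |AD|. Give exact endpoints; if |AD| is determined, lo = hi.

|AB| ∈ {44}
|BC| ∈ {11}
|CD| ∈ {37}
|AC| ∈ [33, 55]
|BD| ∈ [26, 48]
|AD| ∈ [0, 92]

|AD| ∈ [0, 92]  (≈ [0.0000, 92.0000])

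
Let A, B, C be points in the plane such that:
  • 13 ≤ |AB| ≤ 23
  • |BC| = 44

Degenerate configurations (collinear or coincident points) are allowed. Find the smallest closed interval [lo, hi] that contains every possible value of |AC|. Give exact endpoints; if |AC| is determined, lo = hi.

|AC| ∈ [21, 67]  (≈ [21.0000, 67.0000])

|AB| ∈ [13, 23]
|BC| ∈ {44}
|AC| ∈ [21, 67]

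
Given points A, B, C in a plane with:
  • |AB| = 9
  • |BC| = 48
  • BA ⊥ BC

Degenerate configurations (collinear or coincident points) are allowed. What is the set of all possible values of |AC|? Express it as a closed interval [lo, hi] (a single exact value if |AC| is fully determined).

|AB| ∈ {9}
|BC| ∈ {48}
|AC| ∈ {3·√(265)}

|AC| = 3·√(265)  (≈ 48.8365)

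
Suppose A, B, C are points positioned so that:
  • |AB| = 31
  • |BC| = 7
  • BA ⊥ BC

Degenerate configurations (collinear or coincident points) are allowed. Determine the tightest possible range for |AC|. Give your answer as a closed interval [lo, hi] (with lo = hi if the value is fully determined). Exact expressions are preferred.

|AB| ∈ {31}
|BC| ∈ {7}
|AC| ∈ {√(1010)}

|AC| = √(1010)  (≈ 31.7805)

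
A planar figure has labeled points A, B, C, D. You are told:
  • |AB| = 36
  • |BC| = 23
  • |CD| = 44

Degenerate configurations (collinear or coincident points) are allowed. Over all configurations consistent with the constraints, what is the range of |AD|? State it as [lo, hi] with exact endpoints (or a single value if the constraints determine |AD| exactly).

|AD| ∈ [0, 103]  (≈ [0.0000, 103.0000])

|AB| ∈ {36}
|BC| ∈ {23}
|CD| ∈ {44}
|AC| ∈ [13, 59]
|BD| ∈ [21, 67]
|AD| ∈ [0, 103]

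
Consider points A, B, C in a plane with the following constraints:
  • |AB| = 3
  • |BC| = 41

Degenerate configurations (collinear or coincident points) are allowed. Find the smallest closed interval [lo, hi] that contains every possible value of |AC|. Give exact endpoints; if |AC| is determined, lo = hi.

|AB| ∈ {3}
|BC| ∈ {41}
|AC| ∈ [38, 44]

|AC| ∈ [38, 44]  (≈ [38.0000, 44.0000])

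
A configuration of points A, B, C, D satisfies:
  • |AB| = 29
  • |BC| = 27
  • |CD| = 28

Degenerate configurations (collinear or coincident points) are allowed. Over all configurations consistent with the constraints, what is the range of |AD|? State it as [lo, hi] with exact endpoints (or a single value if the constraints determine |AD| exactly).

|AB| ∈ {29}
|BC| ∈ {27}
|CD| ∈ {28}
|AC| ∈ [2, 56]
|BD| ∈ [1, 55]
|AD| ∈ [0, 84]

|AD| ∈ [0, 84]  (≈ [0.0000, 84.0000])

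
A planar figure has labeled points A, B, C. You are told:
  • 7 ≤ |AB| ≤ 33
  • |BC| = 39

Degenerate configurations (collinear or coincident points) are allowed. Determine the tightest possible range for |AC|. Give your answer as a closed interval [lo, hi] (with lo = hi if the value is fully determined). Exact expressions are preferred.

|AB| ∈ [7, 33]
|BC| ∈ {39}
|AC| ∈ [6, 72]

|AC| ∈ [6, 72]  (≈ [6.0000, 72.0000])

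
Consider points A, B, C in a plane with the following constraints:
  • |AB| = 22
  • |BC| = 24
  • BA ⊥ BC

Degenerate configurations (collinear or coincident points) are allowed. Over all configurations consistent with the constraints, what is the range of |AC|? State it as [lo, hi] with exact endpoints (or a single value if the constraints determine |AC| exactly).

|AB| ∈ {22}
|BC| ∈ {24}
|AC| ∈ {2·√(265)}

|AC| = 2·√(265)  (≈ 32.5576)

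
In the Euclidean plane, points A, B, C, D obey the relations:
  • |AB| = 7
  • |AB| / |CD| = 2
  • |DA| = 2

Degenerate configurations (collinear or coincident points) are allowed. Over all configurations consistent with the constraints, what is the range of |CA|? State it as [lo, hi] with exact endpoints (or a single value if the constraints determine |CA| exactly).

|AB| ∈ {7}
|AD| ∈ {2}
|CD| ∈ {7/2}
|BD| ∈ [5, 9]
|AC| ∈ [3/2, 11/2]
|BC| ∈ [3/2, 25/2]

|CA| ∈ [3/2, 11/2]  (≈ [1.5000, 5.5000])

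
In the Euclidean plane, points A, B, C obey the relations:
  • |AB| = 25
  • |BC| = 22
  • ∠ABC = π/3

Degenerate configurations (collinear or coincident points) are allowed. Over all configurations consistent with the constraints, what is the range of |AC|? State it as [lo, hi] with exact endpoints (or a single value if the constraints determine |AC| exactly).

|AC| = √(559)  (≈ 23.6432)

|AB| ∈ {25}
|BC| ∈ {22}
|AC| ∈ {√(559)}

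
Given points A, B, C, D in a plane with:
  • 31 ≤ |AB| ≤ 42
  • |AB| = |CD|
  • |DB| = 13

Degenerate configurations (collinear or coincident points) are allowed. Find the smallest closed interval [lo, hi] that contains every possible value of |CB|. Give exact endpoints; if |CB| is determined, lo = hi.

|AB| ∈ [31, 42]
|BD| ∈ {13}
|CD| ∈ [31, 42]
|AD| ∈ [18, 55]
|BC| ∈ [18, 55]
|AC| ∈ [0, 97]

|CB| ∈ [18, 55]  (≈ [18.0000, 55.0000])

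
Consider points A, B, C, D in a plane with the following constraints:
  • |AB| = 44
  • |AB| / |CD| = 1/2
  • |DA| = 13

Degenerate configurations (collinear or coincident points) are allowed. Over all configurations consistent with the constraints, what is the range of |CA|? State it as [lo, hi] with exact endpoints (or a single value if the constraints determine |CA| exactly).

|AB| ∈ {44}
|AD| ∈ {13}
|CD| ∈ {88}
|BD| ∈ [31, 57]
|AC| ∈ [75, 101]
|BC| ∈ [31, 145]

|CA| ∈ [75, 101]  (≈ [75.0000, 101.0000])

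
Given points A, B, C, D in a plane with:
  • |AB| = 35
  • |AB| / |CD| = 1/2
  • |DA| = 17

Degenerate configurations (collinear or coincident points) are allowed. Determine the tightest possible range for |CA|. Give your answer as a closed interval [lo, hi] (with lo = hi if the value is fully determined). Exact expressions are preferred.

|CA| ∈ [53, 87]  (≈ [53.0000, 87.0000])

|AB| ∈ {35}
|AD| ∈ {17}
|CD| ∈ {70}
|BD| ∈ [18, 52]
|AC| ∈ [53, 87]
|BC| ∈ [18, 122]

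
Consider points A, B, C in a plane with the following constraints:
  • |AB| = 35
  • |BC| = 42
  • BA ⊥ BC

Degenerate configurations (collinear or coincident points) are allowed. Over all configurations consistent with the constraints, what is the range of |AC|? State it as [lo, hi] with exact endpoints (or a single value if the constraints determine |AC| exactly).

|AC| = 7·√(61)  (≈ 54.6717)

|AB| ∈ {35}
|BC| ∈ {42}
|AC| ∈ {7·√(61)}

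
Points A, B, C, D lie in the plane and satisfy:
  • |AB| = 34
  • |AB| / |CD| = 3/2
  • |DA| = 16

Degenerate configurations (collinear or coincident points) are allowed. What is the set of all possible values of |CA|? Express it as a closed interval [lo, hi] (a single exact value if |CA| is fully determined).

|AB| ∈ {34}
|AD| ∈ {16}
|CD| ∈ {68/3}
|BD| ∈ [18, 50]
|AC| ∈ [20/3, 116/3]
|BC| ∈ [0, 218/3]

|CA| ∈ [20/3, 116/3]  (≈ [6.6667, 38.6667])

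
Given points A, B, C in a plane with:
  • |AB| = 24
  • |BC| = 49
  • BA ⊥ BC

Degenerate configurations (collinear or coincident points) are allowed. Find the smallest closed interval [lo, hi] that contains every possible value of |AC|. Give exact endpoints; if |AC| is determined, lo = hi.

|AB| ∈ {24}
|BC| ∈ {49}
|AC| ∈ {√(2977)}

|AC| = √(2977)  (≈ 54.5619)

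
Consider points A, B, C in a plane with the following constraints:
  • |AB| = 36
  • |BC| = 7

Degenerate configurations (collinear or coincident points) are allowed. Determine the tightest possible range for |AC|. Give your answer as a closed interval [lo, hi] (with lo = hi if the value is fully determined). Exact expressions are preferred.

|AC| ∈ [29, 43]  (≈ [29.0000, 43.0000])

|AB| ∈ {36}
|BC| ∈ {7}
|AC| ∈ [29, 43]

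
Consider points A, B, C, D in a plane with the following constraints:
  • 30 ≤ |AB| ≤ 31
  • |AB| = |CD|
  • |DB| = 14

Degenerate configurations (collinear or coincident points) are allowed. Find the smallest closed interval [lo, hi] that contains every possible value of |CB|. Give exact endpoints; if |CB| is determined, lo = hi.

|CB| ∈ [16, 45]  (≈ [16.0000, 45.0000])

|AB| ∈ [30, 31]
|BD| ∈ {14}
|CD| ∈ [30, 31]
|AD| ∈ [16, 45]
|BC| ∈ [16, 45]
|AC| ∈ [0, 76]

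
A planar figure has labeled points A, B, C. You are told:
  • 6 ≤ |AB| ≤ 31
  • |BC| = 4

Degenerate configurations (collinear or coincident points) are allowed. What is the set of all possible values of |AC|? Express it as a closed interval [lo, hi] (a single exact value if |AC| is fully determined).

|AC| ∈ [2, 35]  (≈ [2.0000, 35.0000])

|AB| ∈ [6, 31]
|BC| ∈ {4}
|AC| ∈ [2, 35]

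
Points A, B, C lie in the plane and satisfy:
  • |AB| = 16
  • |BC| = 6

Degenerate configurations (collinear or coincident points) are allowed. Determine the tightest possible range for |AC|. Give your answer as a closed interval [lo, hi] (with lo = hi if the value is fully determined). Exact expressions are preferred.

|AB| ∈ {16}
|BC| ∈ {6}
|AC| ∈ [10, 22]

|AC| ∈ [10, 22]  (≈ [10.0000, 22.0000])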